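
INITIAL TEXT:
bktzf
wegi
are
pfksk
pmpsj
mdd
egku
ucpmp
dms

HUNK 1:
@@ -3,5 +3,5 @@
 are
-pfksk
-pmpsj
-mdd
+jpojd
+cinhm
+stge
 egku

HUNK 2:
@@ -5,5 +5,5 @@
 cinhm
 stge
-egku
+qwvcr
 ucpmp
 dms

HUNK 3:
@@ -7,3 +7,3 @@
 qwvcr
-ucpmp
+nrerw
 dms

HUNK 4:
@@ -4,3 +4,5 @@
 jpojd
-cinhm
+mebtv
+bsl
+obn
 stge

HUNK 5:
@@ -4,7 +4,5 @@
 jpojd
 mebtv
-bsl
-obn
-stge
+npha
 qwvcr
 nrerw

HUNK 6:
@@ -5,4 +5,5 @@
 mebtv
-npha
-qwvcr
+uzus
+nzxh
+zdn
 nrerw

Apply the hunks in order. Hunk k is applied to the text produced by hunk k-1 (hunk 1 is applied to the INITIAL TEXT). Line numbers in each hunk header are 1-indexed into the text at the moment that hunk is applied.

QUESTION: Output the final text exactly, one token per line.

Answer: bktzf
wegi
are
jpojd
mebtv
uzus
nzxh
zdn
nrerw
dms

Derivation:
Hunk 1: at line 3 remove [pfksk,pmpsj,mdd] add [jpojd,cinhm,stge] -> 9 lines: bktzf wegi are jpojd cinhm stge egku ucpmp dms
Hunk 2: at line 5 remove [egku] add [qwvcr] -> 9 lines: bktzf wegi are jpojd cinhm stge qwvcr ucpmp dms
Hunk 3: at line 7 remove [ucpmp] add [nrerw] -> 9 lines: bktzf wegi are jpojd cinhm stge qwvcr nrerw dms
Hunk 4: at line 4 remove [cinhm] add [mebtv,bsl,obn] -> 11 lines: bktzf wegi are jpojd mebtv bsl obn stge qwvcr nrerw dms
Hunk 5: at line 4 remove [bsl,obn,stge] add [npha] -> 9 lines: bktzf wegi are jpojd mebtv npha qwvcr nrerw dms
Hunk 6: at line 5 remove [npha,qwvcr] add [uzus,nzxh,zdn] -> 10 lines: bktzf wegi are jpojd mebtv uzus nzxh zdn nrerw dms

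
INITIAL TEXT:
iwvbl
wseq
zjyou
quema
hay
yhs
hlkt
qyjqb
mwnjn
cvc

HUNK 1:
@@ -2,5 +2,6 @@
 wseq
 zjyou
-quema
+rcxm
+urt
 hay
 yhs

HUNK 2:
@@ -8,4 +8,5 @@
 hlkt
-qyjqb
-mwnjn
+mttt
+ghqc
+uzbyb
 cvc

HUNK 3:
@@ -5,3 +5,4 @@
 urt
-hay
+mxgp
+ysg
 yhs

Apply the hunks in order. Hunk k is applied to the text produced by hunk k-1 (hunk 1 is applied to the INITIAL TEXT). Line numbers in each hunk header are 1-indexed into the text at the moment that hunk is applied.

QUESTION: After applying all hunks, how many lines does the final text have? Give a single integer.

Hunk 1: at line 2 remove [quema] add [rcxm,urt] -> 11 lines: iwvbl wseq zjyou rcxm urt hay yhs hlkt qyjqb mwnjn cvc
Hunk 2: at line 8 remove [qyjqb,mwnjn] add [mttt,ghqc,uzbyb] -> 12 lines: iwvbl wseq zjyou rcxm urt hay yhs hlkt mttt ghqc uzbyb cvc
Hunk 3: at line 5 remove [hay] add [mxgp,ysg] -> 13 lines: iwvbl wseq zjyou rcxm urt mxgp ysg yhs hlkt mttt ghqc uzbyb cvc
Final line count: 13

Answer: 13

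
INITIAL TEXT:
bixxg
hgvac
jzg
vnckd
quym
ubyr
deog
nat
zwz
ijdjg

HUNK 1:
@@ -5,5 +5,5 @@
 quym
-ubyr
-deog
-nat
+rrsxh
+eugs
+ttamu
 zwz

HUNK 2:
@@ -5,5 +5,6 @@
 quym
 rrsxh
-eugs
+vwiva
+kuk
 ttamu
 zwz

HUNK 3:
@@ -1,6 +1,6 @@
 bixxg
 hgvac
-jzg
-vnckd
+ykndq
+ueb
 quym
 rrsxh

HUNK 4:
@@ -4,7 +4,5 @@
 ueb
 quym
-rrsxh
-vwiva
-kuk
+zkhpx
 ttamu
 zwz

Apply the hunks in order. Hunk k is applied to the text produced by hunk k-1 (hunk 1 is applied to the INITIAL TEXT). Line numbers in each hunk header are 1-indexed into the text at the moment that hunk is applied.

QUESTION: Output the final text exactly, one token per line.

Answer: bixxg
hgvac
ykndq
ueb
quym
zkhpx
ttamu
zwz
ijdjg

Derivation:
Hunk 1: at line 5 remove [ubyr,deog,nat] add [rrsxh,eugs,ttamu] -> 10 lines: bixxg hgvac jzg vnckd quym rrsxh eugs ttamu zwz ijdjg
Hunk 2: at line 5 remove [eugs] add [vwiva,kuk] -> 11 lines: bixxg hgvac jzg vnckd quym rrsxh vwiva kuk ttamu zwz ijdjg
Hunk 3: at line 1 remove [jzg,vnckd] add [ykndq,ueb] -> 11 lines: bixxg hgvac ykndq ueb quym rrsxh vwiva kuk ttamu zwz ijdjg
Hunk 4: at line 4 remove [rrsxh,vwiva,kuk] add [zkhpx] -> 9 lines: bixxg hgvac ykndq ueb quym zkhpx ttamu zwz ijdjg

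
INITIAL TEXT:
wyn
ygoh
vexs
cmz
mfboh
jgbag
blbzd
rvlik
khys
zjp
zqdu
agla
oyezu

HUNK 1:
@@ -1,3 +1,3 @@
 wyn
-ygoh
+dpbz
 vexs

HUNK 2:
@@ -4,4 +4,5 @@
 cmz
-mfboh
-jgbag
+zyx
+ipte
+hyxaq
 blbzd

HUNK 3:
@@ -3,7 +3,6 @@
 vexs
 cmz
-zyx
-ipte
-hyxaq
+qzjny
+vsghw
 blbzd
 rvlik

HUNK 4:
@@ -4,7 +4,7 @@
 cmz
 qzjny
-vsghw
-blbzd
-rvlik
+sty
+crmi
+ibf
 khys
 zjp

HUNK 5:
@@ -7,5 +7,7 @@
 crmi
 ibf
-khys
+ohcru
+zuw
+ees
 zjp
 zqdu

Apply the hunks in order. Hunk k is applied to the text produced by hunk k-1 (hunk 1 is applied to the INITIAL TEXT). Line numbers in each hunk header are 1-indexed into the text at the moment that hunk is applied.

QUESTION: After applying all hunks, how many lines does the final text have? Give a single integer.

Answer: 15

Derivation:
Hunk 1: at line 1 remove [ygoh] add [dpbz] -> 13 lines: wyn dpbz vexs cmz mfboh jgbag blbzd rvlik khys zjp zqdu agla oyezu
Hunk 2: at line 4 remove [mfboh,jgbag] add [zyx,ipte,hyxaq] -> 14 lines: wyn dpbz vexs cmz zyx ipte hyxaq blbzd rvlik khys zjp zqdu agla oyezu
Hunk 3: at line 3 remove [zyx,ipte,hyxaq] add [qzjny,vsghw] -> 13 lines: wyn dpbz vexs cmz qzjny vsghw blbzd rvlik khys zjp zqdu agla oyezu
Hunk 4: at line 4 remove [vsghw,blbzd,rvlik] add [sty,crmi,ibf] -> 13 lines: wyn dpbz vexs cmz qzjny sty crmi ibf khys zjp zqdu agla oyezu
Hunk 5: at line 7 remove [khys] add [ohcru,zuw,ees] -> 15 lines: wyn dpbz vexs cmz qzjny sty crmi ibf ohcru zuw ees zjp zqdu agla oyezu
Final line count: 15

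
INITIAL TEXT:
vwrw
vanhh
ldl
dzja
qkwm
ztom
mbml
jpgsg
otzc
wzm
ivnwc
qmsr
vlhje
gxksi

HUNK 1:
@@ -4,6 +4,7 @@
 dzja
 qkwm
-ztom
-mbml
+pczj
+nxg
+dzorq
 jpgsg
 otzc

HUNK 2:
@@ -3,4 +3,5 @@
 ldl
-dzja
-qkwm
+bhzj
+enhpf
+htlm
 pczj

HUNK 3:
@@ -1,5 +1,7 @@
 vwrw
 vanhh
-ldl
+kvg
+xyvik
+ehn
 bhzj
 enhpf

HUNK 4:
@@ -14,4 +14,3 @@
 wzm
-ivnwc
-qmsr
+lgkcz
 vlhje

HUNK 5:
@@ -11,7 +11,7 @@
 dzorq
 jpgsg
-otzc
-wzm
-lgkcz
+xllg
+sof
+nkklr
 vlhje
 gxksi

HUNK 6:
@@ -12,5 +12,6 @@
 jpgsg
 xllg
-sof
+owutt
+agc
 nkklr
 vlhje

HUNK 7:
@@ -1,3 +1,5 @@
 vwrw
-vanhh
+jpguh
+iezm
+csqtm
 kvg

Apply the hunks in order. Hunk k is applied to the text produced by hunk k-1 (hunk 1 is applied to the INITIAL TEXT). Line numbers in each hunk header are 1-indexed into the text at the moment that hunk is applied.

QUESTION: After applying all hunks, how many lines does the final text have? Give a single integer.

Hunk 1: at line 4 remove [ztom,mbml] add [pczj,nxg,dzorq] -> 15 lines: vwrw vanhh ldl dzja qkwm pczj nxg dzorq jpgsg otzc wzm ivnwc qmsr vlhje gxksi
Hunk 2: at line 3 remove [dzja,qkwm] add [bhzj,enhpf,htlm] -> 16 lines: vwrw vanhh ldl bhzj enhpf htlm pczj nxg dzorq jpgsg otzc wzm ivnwc qmsr vlhje gxksi
Hunk 3: at line 1 remove [ldl] add [kvg,xyvik,ehn] -> 18 lines: vwrw vanhh kvg xyvik ehn bhzj enhpf htlm pczj nxg dzorq jpgsg otzc wzm ivnwc qmsr vlhje gxksi
Hunk 4: at line 14 remove [ivnwc,qmsr] add [lgkcz] -> 17 lines: vwrw vanhh kvg xyvik ehn bhzj enhpf htlm pczj nxg dzorq jpgsg otzc wzm lgkcz vlhje gxksi
Hunk 5: at line 11 remove [otzc,wzm,lgkcz] add [xllg,sof,nkklr] -> 17 lines: vwrw vanhh kvg xyvik ehn bhzj enhpf htlm pczj nxg dzorq jpgsg xllg sof nkklr vlhje gxksi
Hunk 6: at line 12 remove [sof] add [owutt,agc] -> 18 lines: vwrw vanhh kvg xyvik ehn bhzj enhpf htlm pczj nxg dzorq jpgsg xllg owutt agc nkklr vlhje gxksi
Hunk 7: at line 1 remove [vanhh] add [jpguh,iezm,csqtm] -> 20 lines: vwrw jpguh iezm csqtm kvg xyvik ehn bhzj enhpf htlm pczj nxg dzorq jpgsg xllg owutt agc nkklr vlhje gxksi
Final line count: 20

Answer: 20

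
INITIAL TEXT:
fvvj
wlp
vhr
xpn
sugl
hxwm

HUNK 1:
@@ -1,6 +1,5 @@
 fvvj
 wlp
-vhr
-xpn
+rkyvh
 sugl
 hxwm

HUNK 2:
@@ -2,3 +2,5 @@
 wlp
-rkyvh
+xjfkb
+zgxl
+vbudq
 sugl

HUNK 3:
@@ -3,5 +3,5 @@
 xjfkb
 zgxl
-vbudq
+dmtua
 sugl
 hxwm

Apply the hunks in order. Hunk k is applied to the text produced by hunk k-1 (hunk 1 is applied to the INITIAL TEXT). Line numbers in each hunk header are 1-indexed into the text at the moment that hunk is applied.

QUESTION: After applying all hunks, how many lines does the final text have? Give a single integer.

Answer: 7

Derivation:
Hunk 1: at line 1 remove [vhr,xpn] add [rkyvh] -> 5 lines: fvvj wlp rkyvh sugl hxwm
Hunk 2: at line 2 remove [rkyvh] add [xjfkb,zgxl,vbudq] -> 7 lines: fvvj wlp xjfkb zgxl vbudq sugl hxwm
Hunk 3: at line 3 remove [vbudq] add [dmtua] -> 7 lines: fvvj wlp xjfkb zgxl dmtua sugl hxwm
Final line count: 7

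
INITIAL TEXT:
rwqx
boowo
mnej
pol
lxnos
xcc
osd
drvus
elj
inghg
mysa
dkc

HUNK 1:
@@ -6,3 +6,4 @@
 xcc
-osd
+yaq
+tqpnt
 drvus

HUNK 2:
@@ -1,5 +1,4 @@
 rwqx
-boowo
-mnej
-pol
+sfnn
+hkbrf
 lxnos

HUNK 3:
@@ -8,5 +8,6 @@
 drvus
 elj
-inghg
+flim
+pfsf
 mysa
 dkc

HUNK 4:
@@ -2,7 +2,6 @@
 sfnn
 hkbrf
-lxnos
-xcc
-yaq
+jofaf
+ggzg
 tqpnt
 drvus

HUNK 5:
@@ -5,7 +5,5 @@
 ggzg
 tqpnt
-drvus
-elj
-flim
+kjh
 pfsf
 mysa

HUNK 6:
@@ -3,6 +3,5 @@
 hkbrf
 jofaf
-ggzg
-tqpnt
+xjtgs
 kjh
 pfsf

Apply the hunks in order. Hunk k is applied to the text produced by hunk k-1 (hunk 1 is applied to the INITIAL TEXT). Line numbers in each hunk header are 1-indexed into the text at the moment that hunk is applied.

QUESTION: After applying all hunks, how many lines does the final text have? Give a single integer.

Answer: 9

Derivation:
Hunk 1: at line 6 remove [osd] add [yaq,tqpnt] -> 13 lines: rwqx boowo mnej pol lxnos xcc yaq tqpnt drvus elj inghg mysa dkc
Hunk 2: at line 1 remove [boowo,mnej,pol] add [sfnn,hkbrf] -> 12 lines: rwqx sfnn hkbrf lxnos xcc yaq tqpnt drvus elj inghg mysa dkc
Hunk 3: at line 8 remove [inghg] add [flim,pfsf] -> 13 lines: rwqx sfnn hkbrf lxnos xcc yaq tqpnt drvus elj flim pfsf mysa dkc
Hunk 4: at line 2 remove [lxnos,xcc,yaq] add [jofaf,ggzg] -> 12 lines: rwqx sfnn hkbrf jofaf ggzg tqpnt drvus elj flim pfsf mysa dkc
Hunk 5: at line 5 remove [drvus,elj,flim] add [kjh] -> 10 lines: rwqx sfnn hkbrf jofaf ggzg tqpnt kjh pfsf mysa dkc
Hunk 6: at line 3 remove [ggzg,tqpnt] add [xjtgs] -> 9 lines: rwqx sfnn hkbrf jofaf xjtgs kjh pfsf mysa dkc
Final line count: 9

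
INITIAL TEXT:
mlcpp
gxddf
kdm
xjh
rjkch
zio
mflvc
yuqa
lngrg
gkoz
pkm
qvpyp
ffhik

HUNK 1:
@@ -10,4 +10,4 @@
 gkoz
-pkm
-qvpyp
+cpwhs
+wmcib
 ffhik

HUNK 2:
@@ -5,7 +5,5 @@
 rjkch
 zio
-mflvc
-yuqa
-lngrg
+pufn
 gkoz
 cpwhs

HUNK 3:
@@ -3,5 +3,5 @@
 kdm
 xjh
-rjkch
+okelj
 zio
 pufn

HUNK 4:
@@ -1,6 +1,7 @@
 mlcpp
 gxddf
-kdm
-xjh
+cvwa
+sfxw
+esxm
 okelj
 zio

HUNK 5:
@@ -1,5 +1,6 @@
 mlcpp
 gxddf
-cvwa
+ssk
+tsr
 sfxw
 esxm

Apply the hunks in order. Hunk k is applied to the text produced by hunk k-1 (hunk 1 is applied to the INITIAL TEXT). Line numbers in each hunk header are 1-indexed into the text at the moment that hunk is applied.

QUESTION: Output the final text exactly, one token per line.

Hunk 1: at line 10 remove [pkm,qvpyp] add [cpwhs,wmcib] -> 13 lines: mlcpp gxddf kdm xjh rjkch zio mflvc yuqa lngrg gkoz cpwhs wmcib ffhik
Hunk 2: at line 5 remove [mflvc,yuqa,lngrg] add [pufn] -> 11 lines: mlcpp gxddf kdm xjh rjkch zio pufn gkoz cpwhs wmcib ffhik
Hunk 3: at line 3 remove [rjkch] add [okelj] -> 11 lines: mlcpp gxddf kdm xjh okelj zio pufn gkoz cpwhs wmcib ffhik
Hunk 4: at line 1 remove [kdm,xjh] add [cvwa,sfxw,esxm] -> 12 lines: mlcpp gxddf cvwa sfxw esxm okelj zio pufn gkoz cpwhs wmcib ffhik
Hunk 5: at line 1 remove [cvwa] add [ssk,tsr] -> 13 lines: mlcpp gxddf ssk tsr sfxw esxm okelj zio pufn gkoz cpwhs wmcib ffhik

Answer: mlcpp
gxddf
ssk
tsr
sfxw
esxm
okelj
zio
pufn
gkoz
cpwhs
wmcib
ffhik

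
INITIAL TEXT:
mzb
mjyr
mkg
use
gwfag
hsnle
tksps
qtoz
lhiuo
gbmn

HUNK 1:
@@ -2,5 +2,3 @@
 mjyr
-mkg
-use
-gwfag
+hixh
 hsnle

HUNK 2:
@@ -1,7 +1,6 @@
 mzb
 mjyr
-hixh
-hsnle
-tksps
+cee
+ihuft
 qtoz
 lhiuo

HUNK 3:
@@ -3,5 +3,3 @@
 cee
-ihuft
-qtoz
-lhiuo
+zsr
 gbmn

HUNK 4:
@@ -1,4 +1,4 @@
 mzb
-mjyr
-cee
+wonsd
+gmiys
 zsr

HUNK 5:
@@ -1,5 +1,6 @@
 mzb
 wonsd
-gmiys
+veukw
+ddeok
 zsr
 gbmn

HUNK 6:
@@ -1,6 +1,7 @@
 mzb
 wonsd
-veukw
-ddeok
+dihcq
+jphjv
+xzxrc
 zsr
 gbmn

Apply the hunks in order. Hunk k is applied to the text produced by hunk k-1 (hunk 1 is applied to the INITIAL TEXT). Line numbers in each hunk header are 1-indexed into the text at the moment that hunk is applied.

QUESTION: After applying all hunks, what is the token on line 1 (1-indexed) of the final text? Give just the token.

Hunk 1: at line 2 remove [mkg,use,gwfag] add [hixh] -> 8 lines: mzb mjyr hixh hsnle tksps qtoz lhiuo gbmn
Hunk 2: at line 1 remove [hixh,hsnle,tksps] add [cee,ihuft] -> 7 lines: mzb mjyr cee ihuft qtoz lhiuo gbmn
Hunk 3: at line 3 remove [ihuft,qtoz,lhiuo] add [zsr] -> 5 lines: mzb mjyr cee zsr gbmn
Hunk 4: at line 1 remove [mjyr,cee] add [wonsd,gmiys] -> 5 lines: mzb wonsd gmiys zsr gbmn
Hunk 5: at line 1 remove [gmiys] add [veukw,ddeok] -> 6 lines: mzb wonsd veukw ddeok zsr gbmn
Hunk 6: at line 1 remove [veukw,ddeok] add [dihcq,jphjv,xzxrc] -> 7 lines: mzb wonsd dihcq jphjv xzxrc zsr gbmn
Final line 1: mzb

Answer: mzb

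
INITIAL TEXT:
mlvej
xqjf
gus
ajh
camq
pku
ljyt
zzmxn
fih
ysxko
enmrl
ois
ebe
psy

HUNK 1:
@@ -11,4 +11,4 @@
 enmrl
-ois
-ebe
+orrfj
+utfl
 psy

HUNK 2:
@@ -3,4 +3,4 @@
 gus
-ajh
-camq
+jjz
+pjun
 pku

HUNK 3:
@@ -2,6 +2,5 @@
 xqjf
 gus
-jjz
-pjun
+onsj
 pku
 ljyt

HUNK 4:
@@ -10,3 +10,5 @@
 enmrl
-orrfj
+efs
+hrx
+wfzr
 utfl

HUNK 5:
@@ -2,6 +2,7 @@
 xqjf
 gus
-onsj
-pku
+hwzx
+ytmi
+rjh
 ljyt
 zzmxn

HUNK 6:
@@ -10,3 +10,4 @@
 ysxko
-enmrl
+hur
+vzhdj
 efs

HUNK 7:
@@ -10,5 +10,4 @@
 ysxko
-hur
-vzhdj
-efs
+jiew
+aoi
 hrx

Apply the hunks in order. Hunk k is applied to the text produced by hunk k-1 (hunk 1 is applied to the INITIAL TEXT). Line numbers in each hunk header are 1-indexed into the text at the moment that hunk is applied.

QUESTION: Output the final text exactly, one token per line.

Hunk 1: at line 11 remove [ois,ebe] add [orrfj,utfl] -> 14 lines: mlvej xqjf gus ajh camq pku ljyt zzmxn fih ysxko enmrl orrfj utfl psy
Hunk 2: at line 3 remove [ajh,camq] add [jjz,pjun] -> 14 lines: mlvej xqjf gus jjz pjun pku ljyt zzmxn fih ysxko enmrl orrfj utfl psy
Hunk 3: at line 2 remove [jjz,pjun] add [onsj] -> 13 lines: mlvej xqjf gus onsj pku ljyt zzmxn fih ysxko enmrl orrfj utfl psy
Hunk 4: at line 10 remove [orrfj] add [efs,hrx,wfzr] -> 15 lines: mlvej xqjf gus onsj pku ljyt zzmxn fih ysxko enmrl efs hrx wfzr utfl psy
Hunk 5: at line 2 remove [onsj,pku] add [hwzx,ytmi,rjh] -> 16 lines: mlvej xqjf gus hwzx ytmi rjh ljyt zzmxn fih ysxko enmrl efs hrx wfzr utfl psy
Hunk 6: at line 10 remove [enmrl] add [hur,vzhdj] -> 17 lines: mlvej xqjf gus hwzx ytmi rjh ljyt zzmxn fih ysxko hur vzhdj efs hrx wfzr utfl psy
Hunk 7: at line 10 remove [hur,vzhdj,efs] add [jiew,aoi] -> 16 lines: mlvej xqjf gus hwzx ytmi rjh ljyt zzmxn fih ysxko jiew aoi hrx wfzr utfl psy

Answer: mlvej
xqjf
gus
hwzx
ytmi
rjh
ljyt
zzmxn
fih
ysxko
jiew
aoi
hrx
wfzr
utfl
psy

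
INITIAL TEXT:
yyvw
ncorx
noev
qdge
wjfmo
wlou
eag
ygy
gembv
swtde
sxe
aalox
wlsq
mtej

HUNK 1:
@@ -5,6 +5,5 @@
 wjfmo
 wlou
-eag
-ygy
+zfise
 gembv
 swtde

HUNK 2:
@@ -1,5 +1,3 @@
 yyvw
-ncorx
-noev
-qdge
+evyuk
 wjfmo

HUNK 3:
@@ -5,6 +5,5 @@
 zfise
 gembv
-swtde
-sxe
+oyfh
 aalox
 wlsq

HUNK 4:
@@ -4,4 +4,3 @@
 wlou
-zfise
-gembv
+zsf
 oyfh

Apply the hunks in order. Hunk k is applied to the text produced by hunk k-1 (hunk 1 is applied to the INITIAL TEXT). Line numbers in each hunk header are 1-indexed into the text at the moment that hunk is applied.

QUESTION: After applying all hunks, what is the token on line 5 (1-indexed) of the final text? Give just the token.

Answer: zsf

Derivation:
Hunk 1: at line 5 remove [eag,ygy] add [zfise] -> 13 lines: yyvw ncorx noev qdge wjfmo wlou zfise gembv swtde sxe aalox wlsq mtej
Hunk 2: at line 1 remove [ncorx,noev,qdge] add [evyuk] -> 11 lines: yyvw evyuk wjfmo wlou zfise gembv swtde sxe aalox wlsq mtej
Hunk 3: at line 5 remove [swtde,sxe] add [oyfh] -> 10 lines: yyvw evyuk wjfmo wlou zfise gembv oyfh aalox wlsq mtej
Hunk 4: at line 4 remove [zfise,gembv] add [zsf] -> 9 lines: yyvw evyuk wjfmo wlou zsf oyfh aalox wlsq mtej
Final line 5: zsf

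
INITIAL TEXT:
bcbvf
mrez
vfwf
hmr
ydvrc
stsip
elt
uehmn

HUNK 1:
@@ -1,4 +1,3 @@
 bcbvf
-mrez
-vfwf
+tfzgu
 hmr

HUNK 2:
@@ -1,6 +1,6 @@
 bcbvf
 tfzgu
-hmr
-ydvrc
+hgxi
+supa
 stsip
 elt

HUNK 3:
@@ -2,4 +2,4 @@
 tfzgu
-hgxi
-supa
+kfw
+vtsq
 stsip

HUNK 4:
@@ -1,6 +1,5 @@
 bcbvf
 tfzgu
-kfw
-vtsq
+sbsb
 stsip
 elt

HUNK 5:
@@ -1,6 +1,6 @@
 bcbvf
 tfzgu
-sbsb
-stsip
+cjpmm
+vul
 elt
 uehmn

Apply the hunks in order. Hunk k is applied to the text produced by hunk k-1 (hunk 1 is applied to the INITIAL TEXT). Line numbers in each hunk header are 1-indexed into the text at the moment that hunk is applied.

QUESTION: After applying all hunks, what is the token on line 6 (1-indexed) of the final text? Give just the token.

Answer: uehmn

Derivation:
Hunk 1: at line 1 remove [mrez,vfwf] add [tfzgu] -> 7 lines: bcbvf tfzgu hmr ydvrc stsip elt uehmn
Hunk 2: at line 1 remove [hmr,ydvrc] add [hgxi,supa] -> 7 lines: bcbvf tfzgu hgxi supa stsip elt uehmn
Hunk 3: at line 2 remove [hgxi,supa] add [kfw,vtsq] -> 7 lines: bcbvf tfzgu kfw vtsq stsip elt uehmn
Hunk 4: at line 1 remove [kfw,vtsq] add [sbsb] -> 6 lines: bcbvf tfzgu sbsb stsip elt uehmn
Hunk 5: at line 1 remove [sbsb,stsip] add [cjpmm,vul] -> 6 lines: bcbvf tfzgu cjpmm vul elt uehmn
Final line 6: uehmn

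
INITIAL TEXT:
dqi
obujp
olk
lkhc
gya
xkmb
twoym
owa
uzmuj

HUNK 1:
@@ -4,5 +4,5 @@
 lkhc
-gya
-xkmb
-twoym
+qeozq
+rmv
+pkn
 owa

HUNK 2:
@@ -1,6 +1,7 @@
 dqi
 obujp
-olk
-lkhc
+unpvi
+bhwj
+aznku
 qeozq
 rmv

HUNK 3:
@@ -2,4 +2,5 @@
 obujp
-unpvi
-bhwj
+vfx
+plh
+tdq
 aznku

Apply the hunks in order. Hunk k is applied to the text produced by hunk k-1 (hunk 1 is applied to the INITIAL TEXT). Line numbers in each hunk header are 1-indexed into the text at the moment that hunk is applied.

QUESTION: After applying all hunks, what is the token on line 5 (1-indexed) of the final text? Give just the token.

Answer: tdq

Derivation:
Hunk 1: at line 4 remove [gya,xkmb,twoym] add [qeozq,rmv,pkn] -> 9 lines: dqi obujp olk lkhc qeozq rmv pkn owa uzmuj
Hunk 2: at line 1 remove [olk,lkhc] add [unpvi,bhwj,aznku] -> 10 lines: dqi obujp unpvi bhwj aznku qeozq rmv pkn owa uzmuj
Hunk 3: at line 2 remove [unpvi,bhwj] add [vfx,plh,tdq] -> 11 lines: dqi obujp vfx plh tdq aznku qeozq rmv pkn owa uzmuj
Final line 5: tdq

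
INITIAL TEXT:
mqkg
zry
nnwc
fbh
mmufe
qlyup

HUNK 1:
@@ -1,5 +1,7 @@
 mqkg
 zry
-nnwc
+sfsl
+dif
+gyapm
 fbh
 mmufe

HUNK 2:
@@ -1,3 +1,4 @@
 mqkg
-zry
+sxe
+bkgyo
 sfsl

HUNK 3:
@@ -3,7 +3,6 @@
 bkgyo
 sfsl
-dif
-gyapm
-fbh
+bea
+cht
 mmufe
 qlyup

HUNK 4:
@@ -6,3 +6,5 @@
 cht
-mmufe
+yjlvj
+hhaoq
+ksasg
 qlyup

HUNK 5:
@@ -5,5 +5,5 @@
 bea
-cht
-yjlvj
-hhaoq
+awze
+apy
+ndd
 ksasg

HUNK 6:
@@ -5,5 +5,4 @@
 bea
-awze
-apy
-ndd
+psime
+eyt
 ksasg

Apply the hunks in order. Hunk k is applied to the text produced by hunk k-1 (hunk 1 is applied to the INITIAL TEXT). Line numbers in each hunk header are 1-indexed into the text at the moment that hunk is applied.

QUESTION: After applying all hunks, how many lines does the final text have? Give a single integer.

Answer: 9

Derivation:
Hunk 1: at line 1 remove [nnwc] add [sfsl,dif,gyapm] -> 8 lines: mqkg zry sfsl dif gyapm fbh mmufe qlyup
Hunk 2: at line 1 remove [zry] add [sxe,bkgyo] -> 9 lines: mqkg sxe bkgyo sfsl dif gyapm fbh mmufe qlyup
Hunk 3: at line 3 remove [dif,gyapm,fbh] add [bea,cht] -> 8 lines: mqkg sxe bkgyo sfsl bea cht mmufe qlyup
Hunk 4: at line 6 remove [mmufe] add [yjlvj,hhaoq,ksasg] -> 10 lines: mqkg sxe bkgyo sfsl bea cht yjlvj hhaoq ksasg qlyup
Hunk 5: at line 5 remove [cht,yjlvj,hhaoq] add [awze,apy,ndd] -> 10 lines: mqkg sxe bkgyo sfsl bea awze apy ndd ksasg qlyup
Hunk 6: at line 5 remove [awze,apy,ndd] add [psime,eyt] -> 9 lines: mqkg sxe bkgyo sfsl bea psime eyt ksasg qlyup
Final line count: 9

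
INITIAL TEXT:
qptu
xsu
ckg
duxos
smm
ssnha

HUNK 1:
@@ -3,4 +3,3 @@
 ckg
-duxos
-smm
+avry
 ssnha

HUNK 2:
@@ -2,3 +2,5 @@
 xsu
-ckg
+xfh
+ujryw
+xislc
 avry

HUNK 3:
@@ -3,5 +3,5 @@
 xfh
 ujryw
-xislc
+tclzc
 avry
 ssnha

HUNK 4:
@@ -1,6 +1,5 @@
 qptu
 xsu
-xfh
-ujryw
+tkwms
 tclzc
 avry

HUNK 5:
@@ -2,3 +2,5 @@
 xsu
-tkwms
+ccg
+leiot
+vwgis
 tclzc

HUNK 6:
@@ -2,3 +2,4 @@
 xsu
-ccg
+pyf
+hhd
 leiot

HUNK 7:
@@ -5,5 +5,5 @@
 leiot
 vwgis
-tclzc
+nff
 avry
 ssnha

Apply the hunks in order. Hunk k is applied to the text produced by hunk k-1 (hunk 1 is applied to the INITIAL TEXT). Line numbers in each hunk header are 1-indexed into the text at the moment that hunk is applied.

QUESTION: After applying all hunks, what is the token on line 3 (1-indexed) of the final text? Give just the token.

Answer: pyf

Derivation:
Hunk 1: at line 3 remove [duxos,smm] add [avry] -> 5 lines: qptu xsu ckg avry ssnha
Hunk 2: at line 2 remove [ckg] add [xfh,ujryw,xislc] -> 7 lines: qptu xsu xfh ujryw xislc avry ssnha
Hunk 3: at line 3 remove [xislc] add [tclzc] -> 7 lines: qptu xsu xfh ujryw tclzc avry ssnha
Hunk 4: at line 1 remove [xfh,ujryw] add [tkwms] -> 6 lines: qptu xsu tkwms tclzc avry ssnha
Hunk 5: at line 2 remove [tkwms] add [ccg,leiot,vwgis] -> 8 lines: qptu xsu ccg leiot vwgis tclzc avry ssnha
Hunk 6: at line 2 remove [ccg] add [pyf,hhd] -> 9 lines: qptu xsu pyf hhd leiot vwgis tclzc avry ssnha
Hunk 7: at line 5 remove [tclzc] add [nff] -> 9 lines: qptu xsu pyf hhd leiot vwgis nff avry ssnha
Final line 3: pyf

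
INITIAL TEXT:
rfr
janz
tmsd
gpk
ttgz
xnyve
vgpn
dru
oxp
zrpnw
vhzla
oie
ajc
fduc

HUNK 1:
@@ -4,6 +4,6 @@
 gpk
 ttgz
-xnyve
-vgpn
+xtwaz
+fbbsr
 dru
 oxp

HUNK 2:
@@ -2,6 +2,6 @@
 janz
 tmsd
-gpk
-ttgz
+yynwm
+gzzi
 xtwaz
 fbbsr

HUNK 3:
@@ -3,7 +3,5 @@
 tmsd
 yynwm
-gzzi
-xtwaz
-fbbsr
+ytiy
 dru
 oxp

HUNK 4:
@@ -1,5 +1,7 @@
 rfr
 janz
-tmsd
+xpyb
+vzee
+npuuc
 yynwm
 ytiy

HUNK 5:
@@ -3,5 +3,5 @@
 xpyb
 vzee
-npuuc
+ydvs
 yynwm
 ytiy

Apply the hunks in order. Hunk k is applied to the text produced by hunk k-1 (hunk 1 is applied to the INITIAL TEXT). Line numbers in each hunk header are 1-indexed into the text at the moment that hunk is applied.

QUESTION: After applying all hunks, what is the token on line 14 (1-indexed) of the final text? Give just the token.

Hunk 1: at line 4 remove [xnyve,vgpn] add [xtwaz,fbbsr] -> 14 lines: rfr janz tmsd gpk ttgz xtwaz fbbsr dru oxp zrpnw vhzla oie ajc fduc
Hunk 2: at line 2 remove [gpk,ttgz] add [yynwm,gzzi] -> 14 lines: rfr janz tmsd yynwm gzzi xtwaz fbbsr dru oxp zrpnw vhzla oie ajc fduc
Hunk 3: at line 3 remove [gzzi,xtwaz,fbbsr] add [ytiy] -> 12 lines: rfr janz tmsd yynwm ytiy dru oxp zrpnw vhzla oie ajc fduc
Hunk 4: at line 1 remove [tmsd] add [xpyb,vzee,npuuc] -> 14 lines: rfr janz xpyb vzee npuuc yynwm ytiy dru oxp zrpnw vhzla oie ajc fduc
Hunk 5: at line 3 remove [npuuc] add [ydvs] -> 14 lines: rfr janz xpyb vzee ydvs yynwm ytiy dru oxp zrpnw vhzla oie ajc fduc
Final line 14: fduc

Answer: fduc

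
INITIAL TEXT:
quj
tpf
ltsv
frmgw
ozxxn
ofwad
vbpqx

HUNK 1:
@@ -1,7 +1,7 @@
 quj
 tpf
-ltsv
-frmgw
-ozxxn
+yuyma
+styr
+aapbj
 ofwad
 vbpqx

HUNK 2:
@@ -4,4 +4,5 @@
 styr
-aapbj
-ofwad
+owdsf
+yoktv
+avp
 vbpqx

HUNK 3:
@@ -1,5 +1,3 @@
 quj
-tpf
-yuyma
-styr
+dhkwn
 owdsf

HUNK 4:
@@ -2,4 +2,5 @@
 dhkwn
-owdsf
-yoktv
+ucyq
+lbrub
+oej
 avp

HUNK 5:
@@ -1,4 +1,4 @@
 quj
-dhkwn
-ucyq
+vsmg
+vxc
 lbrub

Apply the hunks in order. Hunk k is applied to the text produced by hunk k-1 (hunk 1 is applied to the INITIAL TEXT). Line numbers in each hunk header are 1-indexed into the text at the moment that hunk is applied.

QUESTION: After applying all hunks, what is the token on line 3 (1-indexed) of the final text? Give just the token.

Answer: vxc

Derivation:
Hunk 1: at line 1 remove [ltsv,frmgw,ozxxn] add [yuyma,styr,aapbj] -> 7 lines: quj tpf yuyma styr aapbj ofwad vbpqx
Hunk 2: at line 4 remove [aapbj,ofwad] add [owdsf,yoktv,avp] -> 8 lines: quj tpf yuyma styr owdsf yoktv avp vbpqx
Hunk 3: at line 1 remove [tpf,yuyma,styr] add [dhkwn] -> 6 lines: quj dhkwn owdsf yoktv avp vbpqx
Hunk 4: at line 2 remove [owdsf,yoktv] add [ucyq,lbrub,oej] -> 7 lines: quj dhkwn ucyq lbrub oej avp vbpqx
Hunk 5: at line 1 remove [dhkwn,ucyq] add [vsmg,vxc] -> 7 lines: quj vsmg vxc lbrub oej avp vbpqx
Final line 3: vxc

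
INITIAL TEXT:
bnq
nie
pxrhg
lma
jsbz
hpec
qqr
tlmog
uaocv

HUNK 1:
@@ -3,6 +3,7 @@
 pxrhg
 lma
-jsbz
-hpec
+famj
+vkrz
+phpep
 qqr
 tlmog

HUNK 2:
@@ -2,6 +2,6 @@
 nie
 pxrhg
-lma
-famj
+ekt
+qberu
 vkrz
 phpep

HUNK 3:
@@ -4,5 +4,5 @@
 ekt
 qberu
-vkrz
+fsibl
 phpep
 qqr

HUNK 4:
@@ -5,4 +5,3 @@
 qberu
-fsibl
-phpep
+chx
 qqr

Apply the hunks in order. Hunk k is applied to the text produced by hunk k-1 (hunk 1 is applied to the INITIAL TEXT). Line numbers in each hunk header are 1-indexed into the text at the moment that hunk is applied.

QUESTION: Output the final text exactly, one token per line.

Hunk 1: at line 3 remove [jsbz,hpec] add [famj,vkrz,phpep] -> 10 lines: bnq nie pxrhg lma famj vkrz phpep qqr tlmog uaocv
Hunk 2: at line 2 remove [lma,famj] add [ekt,qberu] -> 10 lines: bnq nie pxrhg ekt qberu vkrz phpep qqr tlmog uaocv
Hunk 3: at line 4 remove [vkrz] add [fsibl] -> 10 lines: bnq nie pxrhg ekt qberu fsibl phpep qqr tlmog uaocv
Hunk 4: at line 5 remove [fsibl,phpep] add [chx] -> 9 lines: bnq nie pxrhg ekt qberu chx qqr tlmog uaocv

Answer: bnq
nie
pxrhg
ekt
qberu
chx
qqr
tlmog
uaocv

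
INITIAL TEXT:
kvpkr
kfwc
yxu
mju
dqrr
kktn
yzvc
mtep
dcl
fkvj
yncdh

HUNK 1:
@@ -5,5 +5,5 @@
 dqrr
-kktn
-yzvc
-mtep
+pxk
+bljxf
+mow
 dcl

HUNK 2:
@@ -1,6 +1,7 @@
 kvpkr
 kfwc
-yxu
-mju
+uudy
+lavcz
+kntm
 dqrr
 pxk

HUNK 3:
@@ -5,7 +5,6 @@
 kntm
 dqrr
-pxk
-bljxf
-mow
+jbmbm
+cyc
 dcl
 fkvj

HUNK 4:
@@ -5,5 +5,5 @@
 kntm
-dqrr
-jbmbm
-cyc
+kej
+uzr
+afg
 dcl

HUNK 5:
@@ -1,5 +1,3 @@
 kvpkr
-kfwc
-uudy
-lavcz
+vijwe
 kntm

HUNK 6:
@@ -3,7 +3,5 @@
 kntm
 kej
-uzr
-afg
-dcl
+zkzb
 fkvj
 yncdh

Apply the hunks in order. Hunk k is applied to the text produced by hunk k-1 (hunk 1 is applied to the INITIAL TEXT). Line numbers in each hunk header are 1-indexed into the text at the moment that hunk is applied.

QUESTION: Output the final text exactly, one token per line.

Hunk 1: at line 5 remove [kktn,yzvc,mtep] add [pxk,bljxf,mow] -> 11 lines: kvpkr kfwc yxu mju dqrr pxk bljxf mow dcl fkvj yncdh
Hunk 2: at line 1 remove [yxu,mju] add [uudy,lavcz,kntm] -> 12 lines: kvpkr kfwc uudy lavcz kntm dqrr pxk bljxf mow dcl fkvj yncdh
Hunk 3: at line 5 remove [pxk,bljxf,mow] add [jbmbm,cyc] -> 11 lines: kvpkr kfwc uudy lavcz kntm dqrr jbmbm cyc dcl fkvj yncdh
Hunk 4: at line 5 remove [dqrr,jbmbm,cyc] add [kej,uzr,afg] -> 11 lines: kvpkr kfwc uudy lavcz kntm kej uzr afg dcl fkvj yncdh
Hunk 5: at line 1 remove [kfwc,uudy,lavcz] add [vijwe] -> 9 lines: kvpkr vijwe kntm kej uzr afg dcl fkvj yncdh
Hunk 6: at line 3 remove [uzr,afg,dcl] add [zkzb] -> 7 lines: kvpkr vijwe kntm kej zkzb fkvj yncdh

Answer: kvpkr
vijwe
kntm
kej
zkzb
fkvj
yncdh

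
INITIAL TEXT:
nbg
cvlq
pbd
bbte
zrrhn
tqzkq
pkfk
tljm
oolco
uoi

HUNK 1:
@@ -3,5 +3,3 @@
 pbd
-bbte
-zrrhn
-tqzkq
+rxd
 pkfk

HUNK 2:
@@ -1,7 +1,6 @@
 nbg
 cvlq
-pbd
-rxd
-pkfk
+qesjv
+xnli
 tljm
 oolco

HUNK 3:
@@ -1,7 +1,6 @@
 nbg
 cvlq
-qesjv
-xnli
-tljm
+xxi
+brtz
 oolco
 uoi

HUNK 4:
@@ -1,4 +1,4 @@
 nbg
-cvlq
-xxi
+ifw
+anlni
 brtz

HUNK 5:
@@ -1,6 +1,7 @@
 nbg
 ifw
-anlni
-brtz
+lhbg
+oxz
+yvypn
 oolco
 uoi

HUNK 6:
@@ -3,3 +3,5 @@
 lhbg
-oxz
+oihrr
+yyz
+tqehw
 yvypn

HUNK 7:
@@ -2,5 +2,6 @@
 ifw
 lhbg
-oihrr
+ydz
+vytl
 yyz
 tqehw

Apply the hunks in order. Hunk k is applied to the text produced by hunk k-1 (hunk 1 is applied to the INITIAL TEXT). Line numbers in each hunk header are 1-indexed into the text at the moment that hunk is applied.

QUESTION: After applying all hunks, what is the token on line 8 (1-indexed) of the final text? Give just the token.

Answer: yvypn

Derivation:
Hunk 1: at line 3 remove [bbte,zrrhn,tqzkq] add [rxd] -> 8 lines: nbg cvlq pbd rxd pkfk tljm oolco uoi
Hunk 2: at line 1 remove [pbd,rxd,pkfk] add [qesjv,xnli] -> 7 lines: nbg cvlq qesjv xnli tljm oolco uoi
Hunk 3: at line 1 remove [qesjv,xnli,tljm] add [xxi,brtz] -> 6 lines: nbg cvlq xxi brtz oolco uoi
Hunk 4: at line 1 remove [cvlq,xxi] add [ifw,anlni] -> 6 lines: nbg ifw anlni brtz oolco uoi
Hunk 5: at line 1 remove [anlni,brtz] add [lhbg,oxz,yvypn] -> 7 lines: nbg ifw lhbg oxz yvypn oolco uoi
Hunk 6: at line 3 remove [oxz] add [oihrr,yyz,tqehw] -> 9 lines: nbg ifw lhbg oihrr yyz tqehw yvypn oolco uoi
Hunk 7: at line 2 remove [oihrr] add [ydz,vytl] -> 10 lines: nbg ifw lhbg ydz vytl yyz tqehw yvypn oolco uoi
Final line 8: yvypn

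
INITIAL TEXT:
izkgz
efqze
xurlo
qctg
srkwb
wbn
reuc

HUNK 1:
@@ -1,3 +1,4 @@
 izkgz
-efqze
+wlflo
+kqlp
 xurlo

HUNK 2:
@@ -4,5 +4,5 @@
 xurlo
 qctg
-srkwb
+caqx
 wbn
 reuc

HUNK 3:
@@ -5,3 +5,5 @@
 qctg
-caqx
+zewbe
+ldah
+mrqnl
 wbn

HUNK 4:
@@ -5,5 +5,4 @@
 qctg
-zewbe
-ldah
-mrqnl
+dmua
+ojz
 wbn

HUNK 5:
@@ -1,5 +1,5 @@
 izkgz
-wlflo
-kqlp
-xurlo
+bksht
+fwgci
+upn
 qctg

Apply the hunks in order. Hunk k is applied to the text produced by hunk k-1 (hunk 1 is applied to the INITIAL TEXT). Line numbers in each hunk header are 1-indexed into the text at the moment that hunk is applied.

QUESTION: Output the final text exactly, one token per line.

Answer: izkgz
bksht
fwgci
upn
qctg
dmua
ojz
wbn
reuc

Derivation:
Hunk 1: at line 1 remove [efqze] add [wlflo,kqlp] -> 8 lines: izkgz wlflo kqlp xurlo qctg srkwb wbn reuc
Hunk 2: at line 4 remove [srkwb] add [caqx] -> 8 lines: izkgz wlflo kqlp xurlo qctg caqx wbn reuc
Hunk 3: at line 5 remove [caqx] add [zewbe,ldah,mrqnl] -> 10 lines: izkgz wlflo kqlp xurlo qctg zewbe ldah mrqnl wbn reuc
Hunk 4: at line 5 remove [zewbe,ldah,mrqnl] add [dmua,ojz] -> 9 lines: izkgz wlflo kqlp xurlo qctg dmua ojz wbn reuc
Hunk 5: at line 1 remove [wlflo,kqlp,xurlo] add [bksht,fwgci,upn] -> 9 lines: izkgz bksht fwgci upn qctg dmua ojz wbn reuc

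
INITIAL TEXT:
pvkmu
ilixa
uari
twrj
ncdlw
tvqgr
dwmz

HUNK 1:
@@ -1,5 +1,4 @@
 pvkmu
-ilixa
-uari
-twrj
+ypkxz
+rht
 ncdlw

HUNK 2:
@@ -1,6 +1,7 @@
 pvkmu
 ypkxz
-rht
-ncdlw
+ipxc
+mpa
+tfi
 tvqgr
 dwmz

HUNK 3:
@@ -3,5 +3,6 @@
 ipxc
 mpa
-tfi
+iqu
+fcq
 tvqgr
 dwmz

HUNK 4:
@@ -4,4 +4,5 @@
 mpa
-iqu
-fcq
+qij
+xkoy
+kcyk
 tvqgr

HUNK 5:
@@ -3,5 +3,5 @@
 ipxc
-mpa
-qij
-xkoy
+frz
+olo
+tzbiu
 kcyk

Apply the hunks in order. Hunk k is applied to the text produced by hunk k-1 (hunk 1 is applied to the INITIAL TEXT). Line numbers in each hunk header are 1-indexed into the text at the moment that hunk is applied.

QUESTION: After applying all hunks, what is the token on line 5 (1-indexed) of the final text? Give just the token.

Hunk 1: at line 1 remove [ilixa,uari,twrj] add [ypkxz,rht] -> 6 lines: pvkmu ypkxz rht ncdlw tvqgr dwmz
Hunk 2: at line 1 remove [rht,ncdlw] add [ipxc,mpa,tfi] -> 7 lines: pvkmu ypkxz ipxc mpa tfi tvqgr dwmz
Hunk 3: at line 3 remove [tfi] add [iqu,fcq] -> 8 lines: pvkmu ypkxz ipxc mpa iqu fcq tvqgr dwmz
Hunk 4: at line 4 remove [iqu,fcq] add [qij,xkoy,kcyk] -> 9 lines: pvkmu ypkxz ipxc mpa qij xkoy kcyk tvqgr dwmz
Hunk 5: at line 3 remove [mpa,qij,xkoy] add [frz,olo,tzbiu] -> 9 lines: pvkmu ypkxz ipxc frz olo tzbiu kcyk tvqgr dwmz
Final line 5: olo

Answer: olo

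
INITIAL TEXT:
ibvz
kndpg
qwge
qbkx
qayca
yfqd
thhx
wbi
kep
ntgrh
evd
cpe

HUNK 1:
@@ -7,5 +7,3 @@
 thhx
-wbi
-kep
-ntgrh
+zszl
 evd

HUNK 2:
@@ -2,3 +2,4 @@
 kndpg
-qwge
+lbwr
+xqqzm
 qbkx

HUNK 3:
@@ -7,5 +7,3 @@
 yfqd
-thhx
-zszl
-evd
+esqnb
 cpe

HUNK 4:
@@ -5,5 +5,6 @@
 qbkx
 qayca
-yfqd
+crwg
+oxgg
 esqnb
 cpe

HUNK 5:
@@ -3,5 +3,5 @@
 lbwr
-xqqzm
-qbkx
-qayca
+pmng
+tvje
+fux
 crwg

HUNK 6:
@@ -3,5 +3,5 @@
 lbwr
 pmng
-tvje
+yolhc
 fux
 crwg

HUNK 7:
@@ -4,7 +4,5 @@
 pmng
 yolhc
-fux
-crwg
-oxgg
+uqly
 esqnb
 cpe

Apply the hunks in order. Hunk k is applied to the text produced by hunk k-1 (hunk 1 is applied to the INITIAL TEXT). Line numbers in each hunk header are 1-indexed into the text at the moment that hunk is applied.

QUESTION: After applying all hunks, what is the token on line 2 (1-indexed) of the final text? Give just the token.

Hunk 1: at line 7 remove [wbi,kep,ntgrh] add [zszl] -> 10 lines: ibvz kndpg qwge qbkx qayca yfqd thhx zszl evd cpe
Hunk 2: at line 2 remove [qwge] add [lbwr,xqqzm] -> 11 lines: ibvz kndpg lbwr xqqzm qbkx qayca yfqd thhx zszl evd cpe
Hunk 3: at line 7 remove [thhx,zszl,evd] add [esqnb] -> 9 lines: ibvz kndpg lbwr xqqzm qbkx qayca yfqd esqnb cpe
Hunk 4: at line 5 remove [yfqd] add [crwg,oxgg] -> 10 lines: ibvz kndpg lbwr xqqzm qbkx qayca crwg oxgg esqnb cpe
Hunk 5: at line 3 remove [xqqzm,qbkx,qayca] add [pmng,tvje,fux] -> 10 lines: ibvz kndpg lbwr pmng tvje fux crwg oxgg esqnb cpe
Hunk 6: at line 3 remove [tvje] add [yolhc] -> 10 lines: ibvz kndpg lbwr pmng yolhc fux crwg oxgg esqnb cpe
Hunk 7: at line 4 remove [fux,crwg,oxgg] add [uqly] -> 8 lines: ibvz kndpg lbwr pmng yolhc uqly esqnb cpe
Final line 2: kndpg

Answer: kndpg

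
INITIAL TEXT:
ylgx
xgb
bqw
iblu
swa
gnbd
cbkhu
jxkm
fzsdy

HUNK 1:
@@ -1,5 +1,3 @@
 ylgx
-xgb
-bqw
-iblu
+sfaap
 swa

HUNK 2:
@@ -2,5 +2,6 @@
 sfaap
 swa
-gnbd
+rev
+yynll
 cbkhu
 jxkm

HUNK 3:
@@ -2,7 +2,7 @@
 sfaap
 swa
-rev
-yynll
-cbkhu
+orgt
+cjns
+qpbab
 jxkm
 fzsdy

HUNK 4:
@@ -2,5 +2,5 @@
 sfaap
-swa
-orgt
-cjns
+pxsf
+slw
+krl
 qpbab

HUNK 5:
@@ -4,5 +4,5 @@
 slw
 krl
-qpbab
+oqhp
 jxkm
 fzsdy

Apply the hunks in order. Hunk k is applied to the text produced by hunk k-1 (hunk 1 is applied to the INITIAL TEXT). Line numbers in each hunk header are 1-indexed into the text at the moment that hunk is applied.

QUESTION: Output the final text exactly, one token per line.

Answer: ylgx
sfaap
pxsf
slw
krl
oqhp
jxkm
fzsdy

Derivation:
Hunk 1: at line 1 remove [xgb,bqw,iblu] add [sfaap] -> 7 lines: ylgx sfaap swa gnbd cbkhu jxkm fzsdy
Hunk 2: at line 2 remove [gnbd] add [rev,yynll] -> 8 lines: ylgx sfaap swa rev yynll cbkhu jxkm fzsdy
Hunk 3: at line 2 remove [rev,yynll,cbkhu] add [orgt,cjns,qpbab] -> 8 lines: ylgx sfaap swa orgt cjns qpbab jxkm fzsdy
Hunk 4: at line 2 remove [swa,orgt,cjns] add [pxsf,slw,krl] -> 8 lines: ylgx sfaap pxsf slw krl qpbab jxkm fzsdy
Hunk 5: at line 4 remove [qpbab] add [oqhp] -> 8 lines: ylgx sfaap pxsf slw krl oqhp jxkm fzsdy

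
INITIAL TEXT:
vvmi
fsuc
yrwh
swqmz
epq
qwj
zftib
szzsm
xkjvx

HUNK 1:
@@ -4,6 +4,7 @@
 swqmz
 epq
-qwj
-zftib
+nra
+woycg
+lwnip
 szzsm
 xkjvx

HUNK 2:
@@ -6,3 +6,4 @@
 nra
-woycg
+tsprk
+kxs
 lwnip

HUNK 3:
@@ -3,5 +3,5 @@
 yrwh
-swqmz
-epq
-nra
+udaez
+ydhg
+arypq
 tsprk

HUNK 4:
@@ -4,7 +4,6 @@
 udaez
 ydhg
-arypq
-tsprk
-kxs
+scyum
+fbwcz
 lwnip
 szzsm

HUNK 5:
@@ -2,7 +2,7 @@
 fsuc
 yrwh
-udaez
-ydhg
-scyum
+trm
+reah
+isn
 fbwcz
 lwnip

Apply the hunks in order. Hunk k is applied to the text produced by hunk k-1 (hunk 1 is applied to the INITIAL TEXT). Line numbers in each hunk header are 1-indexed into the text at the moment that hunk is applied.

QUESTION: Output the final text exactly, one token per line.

Hunk 1: at line 4 remove [qwj,zftib] add [nra,woycg,lwnip] -> 10 lines: vvmi fsuc yrwh swqmz epq nra woycg lwnip szzsm xkjvx
Hunk 2: at line 6 remove [woycg] add [tsprk,kxs] -> 11 lines: vvmi fsuc yrwh swqmz epq nra tsprk kxs lwnip szzsm xkjvx
Hunk 3: at line 3 remove [swqmz,epq,nra] add [udaez,ydhg,arypq] -> 11 lines: vvmi fsuc yrwh udaez ydhg arypq tsprk kxs lwnip szzsm xkjvx
Hunk 4: at line 4 remove [arypq,tsprk,kxs] add [scyum,fbwcz] -> 10 lines: vvmi fsuc yrwh udaez ydhg scyum fbwcz lwnip szzsm xkjvx
Hunk 5: at line 2 remove [udaez,ydhg,scyum] add [trm,reah,isn] -> 10 lines: vvmi fsuc yrwh trm reah isn fbwcz lwnip szzsm xkjvx

Answer: vvmi
fsuc
yrwh
trm
reah
isn
fbwcz
lwnip
szzsm
xkjvx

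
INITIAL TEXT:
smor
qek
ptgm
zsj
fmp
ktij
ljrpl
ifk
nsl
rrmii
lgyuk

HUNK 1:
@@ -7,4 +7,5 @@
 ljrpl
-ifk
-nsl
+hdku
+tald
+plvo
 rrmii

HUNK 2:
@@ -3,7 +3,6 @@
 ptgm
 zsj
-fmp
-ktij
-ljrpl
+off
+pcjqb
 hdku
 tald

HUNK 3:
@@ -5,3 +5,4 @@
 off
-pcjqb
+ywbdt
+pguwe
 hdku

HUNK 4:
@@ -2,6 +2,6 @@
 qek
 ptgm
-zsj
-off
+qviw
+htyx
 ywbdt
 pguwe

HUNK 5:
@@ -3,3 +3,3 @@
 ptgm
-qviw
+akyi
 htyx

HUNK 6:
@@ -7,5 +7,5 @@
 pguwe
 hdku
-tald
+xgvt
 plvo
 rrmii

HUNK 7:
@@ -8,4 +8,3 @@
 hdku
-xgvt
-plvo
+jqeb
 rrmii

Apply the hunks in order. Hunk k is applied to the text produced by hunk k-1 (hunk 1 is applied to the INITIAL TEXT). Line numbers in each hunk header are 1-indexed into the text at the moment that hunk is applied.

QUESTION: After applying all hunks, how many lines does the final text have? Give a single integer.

Answer: 11

Derivation:
Hunk 1: at line 7 remove [ifk,nsl] add [hdku,tald,plvo] -> 12 lines: smor qek ptgm zsj fmp ktij ljrpl hdku tald plvo rrmii lgyuk
Hunk 2: at line 3 remove [fmp,ktij,ljrpl] add [off,pcjqb] -> 11 lines: smor qek ptgm zsj off pcjqb hdku tald plvo rrmii lgyuk
Hunk 3: at line 5 remove [pcjqb] add [ywbdt,pguwe] -> 12 lines: smor qek ptgm zsj off ywbdt pguwe hdku tald plvo rrmii lgyuk
Hunk 4: at line 2 remove [zsj,off] add [qviw,htyx] -> 12 lines: smor qek ptgm qviw htyx ywbdt pguwe hdku tald plvo rrmii lgyuk
Hunk 5: at line 3 remove [qviw] add [akyi] -> 12 lines: smor qek ptgm akyi htyx ywbdt pguwe hdku tald plvo rrmii lgyuk
Hunk 6: at line 7 remove [tald] add [xgvt] -> 12 lines: smor qek ptgm akyi htyx ywbdt pguwe hdku xgvt plvo rrmii lgyuk
Hunk 7: at line 8 remove [xgvt,plvo] add [jqeb] -> 11 lines: smor qek ptgm akyi htyx ywbdt pguwe hdku jqeb rrmii lgyuk
Final line count: 11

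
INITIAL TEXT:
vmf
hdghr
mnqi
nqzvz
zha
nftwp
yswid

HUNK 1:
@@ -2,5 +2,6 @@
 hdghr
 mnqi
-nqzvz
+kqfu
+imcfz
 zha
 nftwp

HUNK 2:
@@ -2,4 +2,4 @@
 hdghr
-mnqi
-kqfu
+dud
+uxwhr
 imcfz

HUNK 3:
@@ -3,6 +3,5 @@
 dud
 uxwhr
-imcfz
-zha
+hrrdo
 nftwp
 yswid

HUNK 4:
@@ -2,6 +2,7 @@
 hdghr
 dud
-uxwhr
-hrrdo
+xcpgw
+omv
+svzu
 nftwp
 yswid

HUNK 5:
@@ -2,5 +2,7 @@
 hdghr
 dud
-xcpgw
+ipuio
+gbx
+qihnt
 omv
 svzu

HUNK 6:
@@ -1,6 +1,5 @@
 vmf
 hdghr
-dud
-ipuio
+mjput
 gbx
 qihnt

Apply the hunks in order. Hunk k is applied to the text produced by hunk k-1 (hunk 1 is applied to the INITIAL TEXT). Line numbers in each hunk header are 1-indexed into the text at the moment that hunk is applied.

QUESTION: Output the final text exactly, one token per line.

Hunk 1: at line 2 remove [nqzvz] add [kqfu,imcfz] -> 8 lines: vmf hdghr mnqi kqfu imcfz zha nftwp yswid
Hunk 2: at line 2 remove [mnqi,kqfu] add [dud,uxwhr] -> 8 lines: vmf hdghr dud uxwhr imcfz zha nftwp yswid
Hunk 3: at line 3 remove [imcfz,zha] add [hrrdo] -> 7 lines: vmf hdghr dud uxwhr hrrdo nftwp yswid
Hunk 4: at line 2 remove [uxwhr,hrrdo] add [xcpgw,omv,svzu] -> 8 lines: vmf hdghr dud xcpgw omv svzu nftwp yswid
Hunk 5: at line 2 remove [xcpgw] add [ipuio,gbx,qihnt] -> 10 lines: vmf hdghr dud ipuio gbx qihnt omv svzu nftwp yswid
Hunk 6: at line 1 remove [dud,ipuio] add [mjput] -> 9 lines: vmf hdghr mjput gbx qihnt omv svzu nftwp yswid

Answer: vmf
hdghr
mjput
gbx
qihnt
omv
svzu
nftwp
yswid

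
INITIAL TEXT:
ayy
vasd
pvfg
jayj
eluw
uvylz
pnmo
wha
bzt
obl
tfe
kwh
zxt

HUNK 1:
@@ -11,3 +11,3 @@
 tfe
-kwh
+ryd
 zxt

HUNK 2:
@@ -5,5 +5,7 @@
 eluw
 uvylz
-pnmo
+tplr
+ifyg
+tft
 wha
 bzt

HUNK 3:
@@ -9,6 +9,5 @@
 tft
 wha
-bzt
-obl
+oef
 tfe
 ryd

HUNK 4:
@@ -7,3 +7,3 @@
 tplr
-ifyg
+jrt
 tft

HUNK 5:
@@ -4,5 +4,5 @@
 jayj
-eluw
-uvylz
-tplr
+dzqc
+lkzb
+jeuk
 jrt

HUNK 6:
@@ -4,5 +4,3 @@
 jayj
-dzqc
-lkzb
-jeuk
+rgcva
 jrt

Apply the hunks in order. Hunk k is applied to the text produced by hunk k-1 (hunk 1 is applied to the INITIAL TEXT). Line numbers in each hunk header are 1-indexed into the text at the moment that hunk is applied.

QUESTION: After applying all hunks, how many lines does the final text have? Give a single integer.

Hunk 1: at line 11 remove [kwh] add [ryd] -> 13 lines: ayy vasd pvfg jayj eluw uvylz pnmo wha bzt obl tfe ryd zxt
Hunk 2: at line 5 remove [pnmo] add [tplr,ifyg,tft] -> 15 lines: ayy vasd pvfg jayj eluw uvylz tplr ifyg tft wha bzt obl tfe ryd zxt
Hunk 3: at line 9 remove [bzt,obl] add [oef] -> 14 lines: ayy vasd pvfg jayj eluw uvylz tplr ifyg tft wha oef tfe ryd zxt
Hunk 4: at line 7 remove [ifyg] add [jrt] -> 14 lines: ayy vasd pvfg jayj eluw uvylz tplr jrt tft wha oef tfe ryd zxt
Hunk 5: at line 4 remove [eluw,uvylz,tplr] add [dzqc,lkzb,jeuk] -> 14 lines: ayy vasd pvfg jayj dzqc lkzb jeuk jrt tft wha oef tfe ryd zxt
Hunk 6: at line 4 remove [dzqc,lkzb,jeuk] add [rgcva] -> 12 lines: ayy vasd pvfg jayj rgcva jrt tft wha oef tfe ryd zxt
Final line count: 12

Answer: 12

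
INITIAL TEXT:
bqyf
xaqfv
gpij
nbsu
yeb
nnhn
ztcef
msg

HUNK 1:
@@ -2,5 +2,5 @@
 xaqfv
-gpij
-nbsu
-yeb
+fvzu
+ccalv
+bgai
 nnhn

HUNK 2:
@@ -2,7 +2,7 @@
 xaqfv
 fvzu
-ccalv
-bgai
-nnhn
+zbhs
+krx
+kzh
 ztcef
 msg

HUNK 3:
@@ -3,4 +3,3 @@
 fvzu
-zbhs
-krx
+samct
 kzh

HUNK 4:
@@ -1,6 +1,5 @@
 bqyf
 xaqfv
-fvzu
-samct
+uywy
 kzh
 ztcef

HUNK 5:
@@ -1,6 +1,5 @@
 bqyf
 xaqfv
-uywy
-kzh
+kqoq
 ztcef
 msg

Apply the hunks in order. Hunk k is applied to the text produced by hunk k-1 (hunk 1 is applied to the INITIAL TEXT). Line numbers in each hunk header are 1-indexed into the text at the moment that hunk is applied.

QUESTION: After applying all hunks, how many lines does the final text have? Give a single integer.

Answer: 5

Derivation:
Hunk 1: at line 2 remove [gpij,nbsu,yeb] add [fvzu,ccalv,bgai] -> 8 lines: bqyf xaqfv fvzu ccalv bgai nnhn ztcef msg
Hunk 2: at line 2 remove [ccalv,bgai,nnhn] add [zbhs,krx,kzh] -> 8 lines: bqyf xaqfv fvzu zbhs krx kzh ztcef msg
Hunk 3: at line 3 remove [zbhs,krx] add [samct] -> 7 lines: bqyf xaqfv fvzu samct kzh ztcef msg
Hunk 4: at line 1 remove [fvzu,samct] add [uywy] -> 6 lines: bqyf xaqfv uywy kzh ztcef msg
Hunk 5: at line 1 remove [uywy,kzh] add [kqoq] -> 5 lines: bqyf xaqfv kqoq ztcef msg
Final line count: 5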